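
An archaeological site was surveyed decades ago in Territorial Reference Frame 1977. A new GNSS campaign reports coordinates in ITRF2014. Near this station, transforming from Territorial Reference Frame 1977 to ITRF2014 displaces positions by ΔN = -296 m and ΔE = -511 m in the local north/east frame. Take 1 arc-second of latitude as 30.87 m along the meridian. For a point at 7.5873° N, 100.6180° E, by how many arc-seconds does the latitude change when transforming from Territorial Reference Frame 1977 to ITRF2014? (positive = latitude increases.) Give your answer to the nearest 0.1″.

1″ of latitude = 30.87 m, so Δφ = -296.0 / 30.87 = -9.589″.

Δφ = -9.6″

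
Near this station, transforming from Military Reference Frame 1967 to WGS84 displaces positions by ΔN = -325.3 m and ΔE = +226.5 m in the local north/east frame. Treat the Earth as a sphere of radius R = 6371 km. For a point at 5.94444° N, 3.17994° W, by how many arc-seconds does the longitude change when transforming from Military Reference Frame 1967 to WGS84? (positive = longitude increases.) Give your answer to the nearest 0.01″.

At latitude 5.94444°, cos φ = 0.994623.
One radian of longitude at latitude φ spans R cos φ, so Δλ = ΔE / (R cos φ) = 226.5 / (6371000 × 0.994623) = 3.5744e-05 rad = 7.373″.

Δλ = 7.37″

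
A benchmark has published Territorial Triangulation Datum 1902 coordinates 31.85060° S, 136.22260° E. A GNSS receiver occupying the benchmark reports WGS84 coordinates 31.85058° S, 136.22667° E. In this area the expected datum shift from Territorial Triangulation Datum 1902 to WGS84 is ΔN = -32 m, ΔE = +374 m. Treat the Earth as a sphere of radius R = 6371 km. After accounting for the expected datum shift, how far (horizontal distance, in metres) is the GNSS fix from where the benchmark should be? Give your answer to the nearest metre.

Observed coordinate differences: Δφ = +0.00002°, Δλ = +0.00407°.
Converting to metres (1° lat = 111195 m, cos φ = 0.849427): observed ΔN = 2.2 m, observed ΔE = 384.4 m.
Subtracting the expected shift leaves a residual of 2.2 − (-32) = 34.2 m north and 384.4 − (374) = 10.4 m east.
Residual distance = √(34.2² + 10.4²) = 35.8 m.

36 m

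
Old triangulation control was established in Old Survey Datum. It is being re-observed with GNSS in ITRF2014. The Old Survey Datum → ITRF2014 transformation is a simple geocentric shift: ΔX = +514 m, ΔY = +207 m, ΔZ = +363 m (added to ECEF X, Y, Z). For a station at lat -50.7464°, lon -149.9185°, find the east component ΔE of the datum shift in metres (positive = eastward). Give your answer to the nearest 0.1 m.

ΔE = 78.5 m

At φ = -50.7464°, λ = -149.9185°: sin φ = -0.774353, cos φ = 0.632754, sin λ = -0.501231, cos λ = -0.865313.
ΔE = −sin λ·ΔX + cos λ·ΔY = −(-0.501231)·(514) + (-0.865313)·(207) = 78.51 m.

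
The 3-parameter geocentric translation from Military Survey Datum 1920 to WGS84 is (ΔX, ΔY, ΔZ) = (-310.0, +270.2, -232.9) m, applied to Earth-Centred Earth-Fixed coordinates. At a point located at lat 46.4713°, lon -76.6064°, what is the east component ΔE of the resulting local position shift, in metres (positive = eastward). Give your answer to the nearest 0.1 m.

ΔE = -239.0 m

The local east axis at (φ, λ) is (−sin λ, cos λ, 0), so ΔE = −sin(-76.6064°)·(-310.0) + cos(-76.6064°)·270.2 = -238.98 m.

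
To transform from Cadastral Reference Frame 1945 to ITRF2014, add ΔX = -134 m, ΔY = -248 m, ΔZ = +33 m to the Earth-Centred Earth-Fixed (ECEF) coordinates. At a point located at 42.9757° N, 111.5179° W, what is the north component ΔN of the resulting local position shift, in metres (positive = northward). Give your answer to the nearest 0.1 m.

At φ = 42.9757°, λ = -111.5179°: sin φ = 0.681688, cos φ = 0.731643, sin λ = -0.930303, cos λ = -0.366792.
ΔN = −sin φ cos λ·ΔX − sin φ sin λ·ΔY + cos φ·ΔZ = −(0.681688)(-0.366792)(-134) − (0.681688)(-0.930303)(-248) + (0.731643)(33) = -166.64 m.

ΔN = -166.6 m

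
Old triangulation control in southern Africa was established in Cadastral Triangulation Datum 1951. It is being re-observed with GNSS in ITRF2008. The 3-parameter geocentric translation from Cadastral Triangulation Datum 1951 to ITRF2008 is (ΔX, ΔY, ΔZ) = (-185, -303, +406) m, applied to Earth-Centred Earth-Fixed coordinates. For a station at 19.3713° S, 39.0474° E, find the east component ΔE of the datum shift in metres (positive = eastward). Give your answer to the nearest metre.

ΔE = -119 m

At φ = -19.3713°, λ = 39.0474°: sin φ = -0.331689, cos φ = 0.943389, sin λ = 0.629963, cos λ = 0.776625.
ΔE = −sin λ·ΔX + cos λ·ΔY = −(0.629963)·(-185) + (0.776625)·(-303) = -118.77 m.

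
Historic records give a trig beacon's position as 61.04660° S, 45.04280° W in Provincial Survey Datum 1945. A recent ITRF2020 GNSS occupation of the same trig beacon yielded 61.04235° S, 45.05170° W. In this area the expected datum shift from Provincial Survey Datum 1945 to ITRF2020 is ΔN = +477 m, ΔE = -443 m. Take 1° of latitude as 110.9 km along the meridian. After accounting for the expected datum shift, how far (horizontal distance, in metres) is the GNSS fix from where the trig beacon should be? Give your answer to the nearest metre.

Observed coordinate differences: Δφ = +0.00425°, Δλ = -0.00890°.
Converting to metres (1° lat = 110900 m, cos φ = 0.484098): observed ΔN = 471.3 m, observed ΔE = -477.8 m.
Subtracting the expected shift leaves a residual of 471.3 − (477) = -5.7 m north and -477.8 − (-443) = -34.8 m east.
Residual distance = √((-5.7)² + (-34.8)²) = 35.3 m.

35 m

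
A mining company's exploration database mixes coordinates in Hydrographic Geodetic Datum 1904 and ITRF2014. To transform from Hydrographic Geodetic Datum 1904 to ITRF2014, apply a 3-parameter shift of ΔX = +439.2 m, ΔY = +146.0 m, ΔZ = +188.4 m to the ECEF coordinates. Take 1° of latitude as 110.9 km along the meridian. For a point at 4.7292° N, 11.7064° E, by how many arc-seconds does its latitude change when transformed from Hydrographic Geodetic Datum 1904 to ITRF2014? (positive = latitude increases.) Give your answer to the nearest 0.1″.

Δφ = 4.9″

sin φ = 0.082446, cos φ = 0.996595, sin λ = 0.202897, cos λ = 0.979200.
North component: ΔN = −sin φ cos λ·ΔX − sin φ sin λ·ΔY + cos φ·ΔZ = −(0.082446)(0.979200)(439.2) − (0.082446)(0.202897)(146.0) + (0.996595)(188.4) = 149.86 m.
1° of latitude spans 110900 m, so Δφ = 149.86 / 110900 × 3600 = 4.865″.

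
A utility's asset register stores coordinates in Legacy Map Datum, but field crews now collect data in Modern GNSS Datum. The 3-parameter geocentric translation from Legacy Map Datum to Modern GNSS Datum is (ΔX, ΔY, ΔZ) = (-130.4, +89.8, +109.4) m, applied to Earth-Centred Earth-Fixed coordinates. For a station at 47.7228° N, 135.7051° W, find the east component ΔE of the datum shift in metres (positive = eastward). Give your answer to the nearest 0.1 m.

The local east axis at (φ, λ) is (−sin λ, cos λ, 0), so ΔE = −sin(-135.7051°)·(-130.4) + cos(-135.7051°)·89.8 = -155.34 m.

ΔE = -155.3 m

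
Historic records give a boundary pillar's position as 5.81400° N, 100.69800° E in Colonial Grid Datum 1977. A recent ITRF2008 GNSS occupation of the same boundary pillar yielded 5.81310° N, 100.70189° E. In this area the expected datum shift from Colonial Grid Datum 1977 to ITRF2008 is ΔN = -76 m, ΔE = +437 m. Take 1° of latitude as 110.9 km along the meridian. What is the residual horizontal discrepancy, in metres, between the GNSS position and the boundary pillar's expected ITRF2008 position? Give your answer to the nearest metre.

Observed coordinate differences: Δφ = -0.00090°, Δλ = +0.00389°.
Converting to metres (1° lat = 110900 m, cos φ = 0.994856): observed ΔN = -99.8 m, observed ΔE = 429.2 m.
Subtracting the expected shift leaves a residual of -99.8 − (-76) = -23.8 m north and 429.2 − (437) = -7.8 m east.
Residual distance = √((-23.8)² + (-7.8)²) = 25.1 m.

25 m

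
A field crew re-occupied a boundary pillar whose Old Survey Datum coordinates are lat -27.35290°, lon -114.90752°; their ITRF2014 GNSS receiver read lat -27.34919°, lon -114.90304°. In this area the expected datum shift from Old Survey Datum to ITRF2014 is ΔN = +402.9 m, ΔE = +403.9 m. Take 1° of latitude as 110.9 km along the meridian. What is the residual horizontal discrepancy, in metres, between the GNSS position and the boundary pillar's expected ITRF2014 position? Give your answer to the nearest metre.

38 m

Observed coordinate differences: Δφ = +0.00371°, Δλ = +0.00448°.
Converting to metres (1° lat = 110900 m, cos φ = 0.888193): observed ΔN = 411.4 m, observed ΔE = 441.3 m.
Subtracting the expected shift leaves a residual of 411.4 − (402.9) = 8.5 m north and 441.3 − (403.9) = 37.4 m east.
Residual distance = √(8.5² + 37.4²) = 38.3 m.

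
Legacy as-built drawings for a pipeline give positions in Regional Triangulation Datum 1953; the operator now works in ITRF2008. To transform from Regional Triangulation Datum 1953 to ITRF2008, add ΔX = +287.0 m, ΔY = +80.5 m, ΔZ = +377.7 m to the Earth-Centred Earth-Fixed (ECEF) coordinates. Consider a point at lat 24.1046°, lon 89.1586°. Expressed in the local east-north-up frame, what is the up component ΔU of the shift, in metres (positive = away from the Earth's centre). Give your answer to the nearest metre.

The local up (radial) axis is (cos φ cos λ, cos φ sin λ, sin φ), giving ΔU = 3.847 + 73.473 + 154.254 = 231.57 m.

ΔU = 232 m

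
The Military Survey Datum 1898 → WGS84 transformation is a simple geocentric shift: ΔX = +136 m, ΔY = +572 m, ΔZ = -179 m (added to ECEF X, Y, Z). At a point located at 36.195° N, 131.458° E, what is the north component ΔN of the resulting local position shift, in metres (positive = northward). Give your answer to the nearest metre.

ΔN = -344 m

At φ = 36.195°, λ = 131.458°: sin φ = 0.590535, cos φ = 0.807012, sin λ = 0.749441, cos λ = -0.662071.
ΔN = −sin φ cos λ·ΔX − sin φ sin λ·ΔY + cos φ·ΔZ = −(0.590535)(-0.662071)(136) − (0.590535)(0.749441)(572) + (0.807012)(-179) = -344.43 m.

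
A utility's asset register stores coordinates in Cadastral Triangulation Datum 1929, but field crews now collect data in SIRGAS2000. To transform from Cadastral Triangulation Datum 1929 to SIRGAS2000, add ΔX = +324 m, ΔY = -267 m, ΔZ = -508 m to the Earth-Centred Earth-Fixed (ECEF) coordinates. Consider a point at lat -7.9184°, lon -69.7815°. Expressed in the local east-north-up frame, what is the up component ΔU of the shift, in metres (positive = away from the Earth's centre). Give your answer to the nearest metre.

ΔU = 429 m

At φ = -7.9184°, λ = -69.7815°: sin φ = -0.137763, cos φ = 0.990465, sin λ = -0.938381, cos λ = 0.345601.
ΔU = cos φ cos λ·ΔX + cos φ sin λ·ΔY + sin φ·ΔZ = (0.990465)(0.345601)(324) + (0.990465)(-0.938381)(-267) + (-0.137763)(-508) = 429.05 m.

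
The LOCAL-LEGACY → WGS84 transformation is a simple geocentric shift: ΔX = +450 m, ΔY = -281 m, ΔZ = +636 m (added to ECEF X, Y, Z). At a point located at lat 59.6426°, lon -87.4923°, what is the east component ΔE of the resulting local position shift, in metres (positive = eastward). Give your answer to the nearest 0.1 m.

At φ = 59.6426°, λ = -87.4923°: sin φ = 0.862890, cos φ = 0.505392, sin λ = -0.999042, cos λ = 0.043754.
ΔE = −sin λ·ΔX + cos λ·ΔY = −(-0.999042)·(450) + (0.043754)·(-281) = 437.27 m.

ΔE = 437.3 m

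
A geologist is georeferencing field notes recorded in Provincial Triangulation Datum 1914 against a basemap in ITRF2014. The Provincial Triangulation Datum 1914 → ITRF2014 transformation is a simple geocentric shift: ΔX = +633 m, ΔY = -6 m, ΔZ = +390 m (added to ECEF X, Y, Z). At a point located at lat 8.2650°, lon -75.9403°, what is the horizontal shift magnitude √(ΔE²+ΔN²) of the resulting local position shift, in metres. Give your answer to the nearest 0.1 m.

712.1 m

At φ = 8.2650°, λ = -75.9403°: sin φ = 0.143752, cos φ = 0.989614, sin λ = -0.970043, cos λ = 0.242933.
ΔE = −sin λ·ΔX + cos λ·ΔY = −(-0.970043)·(633) + (0.242933)·(-6) = 612.58 m.
ΔN = −sin φ cos λ·ΔX − sin φ sin λ·ΔY + cos φ·ΔZ = −(0.143752)(0.242933)(633) − (0.143752)(-0.970043)(-6) + (0.989614)(390) = 363.01 m.
Horizontal magnitude = √(ΔE² + ΔN²) = √(612.58² + 363.01²) = 712.06 m.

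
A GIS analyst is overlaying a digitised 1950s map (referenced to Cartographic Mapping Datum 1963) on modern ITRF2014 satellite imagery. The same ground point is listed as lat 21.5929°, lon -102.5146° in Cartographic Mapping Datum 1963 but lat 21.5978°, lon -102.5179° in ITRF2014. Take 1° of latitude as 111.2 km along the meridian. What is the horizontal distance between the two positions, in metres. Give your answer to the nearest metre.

Δφ = 21.5978° − 21.5929° = +0.0049°; Δλ = -102.5179° − -102.5146° = -0.0033°.
ΔN = Δφ × 111200 = 544.9 m; ΔE = Δλ × 111200 × cos(21.5929°) = -0.0033 × 111200 × 0.929822 = -341.2 m.
Distance = √(ΔE² + ΔN²) = √((-341.2)² + 544.9²) = 642.9 m.

643 m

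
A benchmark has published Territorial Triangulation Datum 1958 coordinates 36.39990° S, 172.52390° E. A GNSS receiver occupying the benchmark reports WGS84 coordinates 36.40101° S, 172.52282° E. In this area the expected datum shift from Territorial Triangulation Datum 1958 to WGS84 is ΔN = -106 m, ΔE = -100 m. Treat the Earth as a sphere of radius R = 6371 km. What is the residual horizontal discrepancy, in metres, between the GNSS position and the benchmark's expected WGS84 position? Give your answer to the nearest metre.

Observed coordinate differences: Δφ = -0.00111°, Δλ = -0.00108°.
Converting to metres (1° lat = 111195 m, cos φ = 0.804895): observed ΔN = -123.4 m, observed ΔE = -96.7 m.
Subtracting the expected shift leaves a residual of -123.4 − (-106) = -17.4 m north and -96.7 − (-100) = 3.3 m east.
Residual distance = √((-17.4)² + 3.3²) = 17.7 m.

18 m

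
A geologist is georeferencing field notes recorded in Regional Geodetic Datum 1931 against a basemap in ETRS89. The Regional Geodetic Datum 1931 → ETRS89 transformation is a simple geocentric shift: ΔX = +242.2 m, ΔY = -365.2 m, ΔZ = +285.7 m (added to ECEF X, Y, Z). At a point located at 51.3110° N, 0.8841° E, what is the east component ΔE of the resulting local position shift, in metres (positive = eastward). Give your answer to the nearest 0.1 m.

At φ = 51.3110°, λ = 0.8841°: sin φ = 0.780550, cos φ = 0.625093, sin λ = 0.015430, cos λ = 0.999881.
ΔE = −sin λ·ΔX + cos λ·ΔY = −(0.015430)·(242.2) + (0.999881)·(-365.2) = -368.89 m.

ΔE = -368.9 m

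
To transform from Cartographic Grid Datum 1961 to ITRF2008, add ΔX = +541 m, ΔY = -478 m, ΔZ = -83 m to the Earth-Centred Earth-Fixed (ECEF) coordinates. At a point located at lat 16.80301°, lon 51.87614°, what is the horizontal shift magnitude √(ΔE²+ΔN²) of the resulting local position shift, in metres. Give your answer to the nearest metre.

724 m

At φ = 16.80301°, λ = 51.87614°: sin φ = 0.289082, cos φ = 0.957304, sin λ = 0.786678, cos λ = 0.617364.
ΔE = −sin λ·ΔX + cos λ·ΔY = −(0.786678)·(541) + (0.617364)·(-478) = -720.69 m.
ΔN = −sin φ cos λ·ΔX − sin φ sin λ·ΔY + cos φ·ΔZ = −(0.289082)(0.617364)(541) − (0.289082)(0.786678)(-478) + (0.957304)(-83) = -67.30 m.
Horizontal magnitude = √(ΔE² + ΔN²) = √((-720.69)² + (-67.30)²) = 723.83 m.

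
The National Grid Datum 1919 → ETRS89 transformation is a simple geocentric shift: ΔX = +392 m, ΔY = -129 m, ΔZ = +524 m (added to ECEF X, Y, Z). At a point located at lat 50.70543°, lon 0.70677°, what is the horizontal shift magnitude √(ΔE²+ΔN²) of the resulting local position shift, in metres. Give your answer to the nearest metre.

At φ = 50.70543°, λ = 0.70677°: sin φ = 0.773900, cos φ = 0.633308, sin λ = 0.012335, cos λ = 0.999924.
ΔE = −sin λ·ΔX + cos λ·ΔY = −(0.012335)·(392) + (0.999924)·(-129) = -133.83 m.
ΔN = −sin φ cos λ·ΔX − sin φ sin λ·ΔY + cos φ·ΔZ = −(0.773900)(0.999924)(392) − (0.773900)(0.012335)(-129) + (0.633308)(524) = 29.74 m.
Horizontal magnitude = √(ΔE² + ΔN²) = √((-133.83)² + 29.74²) = 137.09 m.

137 m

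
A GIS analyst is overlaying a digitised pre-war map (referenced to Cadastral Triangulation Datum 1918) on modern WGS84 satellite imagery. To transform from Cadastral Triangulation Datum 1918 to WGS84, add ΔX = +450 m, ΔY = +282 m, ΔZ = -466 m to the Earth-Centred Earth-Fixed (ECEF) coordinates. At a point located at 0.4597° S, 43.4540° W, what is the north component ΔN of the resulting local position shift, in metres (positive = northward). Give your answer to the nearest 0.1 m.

At φ = -0.4597°, λ = -43.4540°: sin φ = -0.008023, cos φ = 0.999968, sin λ = -0.687772, cos λ = 0.725927.
ΔN = −sin φ cos λ·ΔX − sin φ sin λ·ΔY + cos φ·ΔZ = −(-0.008023)(0.725927)(450) − (-0.008023)(-0.687772)(282) + (0.999968)(-466) = -464.92 m.

ΔN = -464.9 m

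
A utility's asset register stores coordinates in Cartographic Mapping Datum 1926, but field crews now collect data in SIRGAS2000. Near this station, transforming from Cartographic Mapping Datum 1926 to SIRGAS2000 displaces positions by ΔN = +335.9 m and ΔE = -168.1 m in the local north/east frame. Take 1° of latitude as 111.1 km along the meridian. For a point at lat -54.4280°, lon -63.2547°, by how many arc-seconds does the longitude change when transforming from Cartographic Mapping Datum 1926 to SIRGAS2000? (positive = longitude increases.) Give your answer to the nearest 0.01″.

Δλ = -9.36″

At latitude -54.4280°, cos φ = 0.581726.
1° of longitude at this latitude = 111.1 × cos φ = 64.63 km, so Δλ = -168.1 / 64629.7 = -0.0026010° = -9.363″.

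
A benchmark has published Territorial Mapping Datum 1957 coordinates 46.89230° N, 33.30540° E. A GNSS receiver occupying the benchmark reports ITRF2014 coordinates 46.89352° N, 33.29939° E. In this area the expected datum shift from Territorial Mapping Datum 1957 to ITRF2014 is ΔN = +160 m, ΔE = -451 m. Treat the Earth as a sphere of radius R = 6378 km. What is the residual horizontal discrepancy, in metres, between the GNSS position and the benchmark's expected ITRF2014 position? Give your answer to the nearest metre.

Observed coordinate differences: Δφ = +0.00122°, Δλ = -0.00601°.
Converting to metres (1° lat = 111317 m, cos φ = 0.683372): observed ΔN = 135.8 m, observed ΔE = -457.2 m.
Subtracting the expected shift leaves a residual of 135.8 − (160) = -24.2 m north and -457.2 − (-451) = -6.2 m east.
Residual distance = √((-24.2)² + (-6.2)²) = 25.0 m.

25 m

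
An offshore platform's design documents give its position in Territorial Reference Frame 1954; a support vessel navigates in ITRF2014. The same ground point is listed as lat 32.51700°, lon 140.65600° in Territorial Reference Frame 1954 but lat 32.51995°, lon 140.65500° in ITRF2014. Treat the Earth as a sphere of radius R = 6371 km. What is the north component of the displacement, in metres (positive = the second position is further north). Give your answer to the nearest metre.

Δφ = 32.51995° − 32.51700° = +0.00295°; Δλ = 140.65500° − 140.65600° = -0.00100°.
1° along a meridian = πR/180 = 111195 m.
ΔN = Δφ × 111195 = 328.0 m; ΔE = Δλ × 111195 × cos(32.51700°) = -0.00100 × 111195 × 0.843232 = -93.8 m.

ΔN = 328 m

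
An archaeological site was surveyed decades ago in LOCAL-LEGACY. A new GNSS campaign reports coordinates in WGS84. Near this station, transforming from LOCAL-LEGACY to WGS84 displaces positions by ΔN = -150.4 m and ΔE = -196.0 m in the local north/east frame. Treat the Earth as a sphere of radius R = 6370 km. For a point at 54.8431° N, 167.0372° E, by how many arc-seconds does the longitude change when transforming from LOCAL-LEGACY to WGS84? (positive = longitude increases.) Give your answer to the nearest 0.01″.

At latitude 54.8431°, cos φ = 0.575817.
One radian of longitude at latitude φ spans R cos φ, so Δλ = ΔE / (R cos φ) = -196.0 / (6370000 × 0.575817) = -5.3436e-05 rad = -11.022″.

Δλ = -11.02″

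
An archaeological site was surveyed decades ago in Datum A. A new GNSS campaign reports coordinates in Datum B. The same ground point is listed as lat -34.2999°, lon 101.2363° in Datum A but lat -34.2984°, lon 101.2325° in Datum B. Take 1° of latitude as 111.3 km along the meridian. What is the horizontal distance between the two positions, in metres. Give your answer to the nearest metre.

387 m

Δφ = -34.2984° − -34.2999° = +0.0015°; Δλ = 101.2325° − 101.2363° = -0.0038°.
ΔN = Δφ × 111300 = 167.0 m; ΔE = Δλ × 111300 × cos(-34.2999°) = -0.0038 × 111300 × 0.826099 = -349.4 m.
Distance = √(ΔE² + ΔN²) = √((-349.4)² + 167.0²) = 387.2 m.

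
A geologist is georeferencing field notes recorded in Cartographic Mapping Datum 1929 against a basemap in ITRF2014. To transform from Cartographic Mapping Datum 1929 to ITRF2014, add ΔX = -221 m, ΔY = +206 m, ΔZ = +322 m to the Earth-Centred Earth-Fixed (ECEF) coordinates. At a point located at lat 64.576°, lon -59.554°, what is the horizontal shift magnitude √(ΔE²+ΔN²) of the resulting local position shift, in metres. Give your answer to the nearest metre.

At φ = 64.576°, λ = -59.554°: sin φ = 0.903156, cos φ = 0.429313, sin λ = -0.862107, cos λ = 0.506726.
ΔE = −sin λ·ΔX + cos λ·ΔY = −(-0.862107)·(-221) + (0.506726)·(206) = -86.14 m.
ΔN = −sin φ cos λ·ΔX − sin φ sin λ·ΔY + cos φ·ΔZ = −(0.903156)(0.506726)(-221) − (0.903156)(-0.862107)(206) + (0.429313)(322) = 399.78 m.
Horizontal magnitude = √(ΔE² + ΔN²) = √((-86.14)² + 399.78²) = 408.95 m.

409 m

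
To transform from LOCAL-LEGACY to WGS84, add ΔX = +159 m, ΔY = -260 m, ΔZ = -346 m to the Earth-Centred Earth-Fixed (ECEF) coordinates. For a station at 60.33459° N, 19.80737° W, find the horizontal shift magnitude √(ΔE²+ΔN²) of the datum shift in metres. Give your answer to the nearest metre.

At φ = 60.33459°, λ = -19.80737°: sin φ = 0.868930, cos φ = 0.494934, sin λ = -0.338859, cos λ = 0.940837.
ΔE = −sin λ·ΔX + cos λ·ΔY = −(-0.338859)·(159) + (0.940837)·(-260) = -190.74 m.
ΔN = −sin φ cos λ·ΔX − sin φ sin λ·ΔY + cos φ·ΔZ = −(0.868930)(0.940837)(159) − (0.868930)(-0.338859)(-260) + (0.494934)(-346) = -377.79 m.
Horizontal magnitude = √(ΔE² + ΔN²) = √((-190.74)² + (-377.79)²) = 423.21 m.

423 m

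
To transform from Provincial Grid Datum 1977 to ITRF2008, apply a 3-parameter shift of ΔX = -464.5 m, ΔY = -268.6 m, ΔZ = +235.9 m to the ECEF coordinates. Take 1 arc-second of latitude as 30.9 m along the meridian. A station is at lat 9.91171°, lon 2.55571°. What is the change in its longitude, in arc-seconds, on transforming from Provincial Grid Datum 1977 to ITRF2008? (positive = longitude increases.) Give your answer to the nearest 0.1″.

sin φ = 0.172130, cos φ = 0.985074, sin λ = 0.044591, cos λ = 0.999005.
East component: ΔE = −sin λ·ΔX + cos λ·ΔY = −(0.044591)(-464.5) + (0.999005)(-268.6) = -247.62 m.
1° of latitude spans 3600 × 30.90 = 111240 m; at latitude φ, 1° of longitude spans that × cos φ = 109579.7 m, so Δλ = -247.62 / 109579.7 × 3600 = -8.135″.

Δλ = -8.1″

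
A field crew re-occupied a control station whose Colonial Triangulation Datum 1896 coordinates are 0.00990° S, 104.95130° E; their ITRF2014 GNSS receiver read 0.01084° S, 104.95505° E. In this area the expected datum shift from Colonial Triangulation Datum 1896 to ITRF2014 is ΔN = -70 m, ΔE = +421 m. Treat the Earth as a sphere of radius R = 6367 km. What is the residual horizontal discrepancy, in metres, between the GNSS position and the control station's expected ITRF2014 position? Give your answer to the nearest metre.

Observed coordinate differences: Δφ = -0.00094°, Δλ = +0.00375°.
Converting to metres (1° lat = 111125 m, cos φ = 1.000000): observed ΔN = -104.5 m, observed ΔE = 416.7 m.
Subtracting the expected shift leaves a residual of -104.5 − (-70) = -34.5 m north and 416.7 − (421) = -4.3 m east.
Residual distance = √((-34.5)² + (-4.3)²) = 34.7 m.

35 m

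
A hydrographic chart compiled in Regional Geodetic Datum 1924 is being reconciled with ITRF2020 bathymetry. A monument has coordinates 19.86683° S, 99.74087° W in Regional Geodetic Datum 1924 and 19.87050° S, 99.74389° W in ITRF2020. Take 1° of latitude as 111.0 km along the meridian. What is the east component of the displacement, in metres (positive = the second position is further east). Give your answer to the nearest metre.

ΔE = -315 m

Δφ = -19.87050° − -19.86683° = -0.00367°; Δλ = -99.74389° − -99.74087° = -0.00302°.
ΔN = Δφ × 111000 = -407.4 m; ΔE = Δλ × 111000 × cos(-19.86683°) = -0.00302 × 111000 × 0.940485 = -315.3 m.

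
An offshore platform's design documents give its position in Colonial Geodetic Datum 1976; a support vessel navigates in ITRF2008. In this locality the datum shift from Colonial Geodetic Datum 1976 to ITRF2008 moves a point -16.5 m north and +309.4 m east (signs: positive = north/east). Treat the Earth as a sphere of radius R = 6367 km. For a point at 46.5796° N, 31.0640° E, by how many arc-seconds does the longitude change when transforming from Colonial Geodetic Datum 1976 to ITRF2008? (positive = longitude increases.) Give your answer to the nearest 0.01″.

At latitude 46.5796°, cos φ = 0.687346.
One radian of longitude at latitude φ spans R cos φ, so Δλ = ΔE / (R cos φ) = 309.4 / (6367000 × 0.687346) = 7.0698e-05 rad = 14.583″.

Δλ = 14.58″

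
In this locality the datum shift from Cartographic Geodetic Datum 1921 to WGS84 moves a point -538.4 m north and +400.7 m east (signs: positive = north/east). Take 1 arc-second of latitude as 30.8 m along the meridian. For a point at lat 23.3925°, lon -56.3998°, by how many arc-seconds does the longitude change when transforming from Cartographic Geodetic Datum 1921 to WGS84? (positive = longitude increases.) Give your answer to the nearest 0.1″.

Δλ = 14.2″

At latitude 23.3925°, cos φ = 0.917807.
1″ of longitude at this latitude = 30.80 × cos φ = 28.2684 m, so Δλ = 400.7 / 28.2684 = 14.175″.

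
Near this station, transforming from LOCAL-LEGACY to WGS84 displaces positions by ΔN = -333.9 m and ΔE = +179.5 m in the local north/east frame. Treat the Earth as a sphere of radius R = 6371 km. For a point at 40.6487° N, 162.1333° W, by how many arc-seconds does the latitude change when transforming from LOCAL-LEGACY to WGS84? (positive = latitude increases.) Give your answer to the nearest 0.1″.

On a sphere of radius R, 1 rad of latitude = R, so Δφ = ΔN / R = -333.9 / 6371000 = -5.2409e-05 rad = -10.810″.

Δφ = -10.8″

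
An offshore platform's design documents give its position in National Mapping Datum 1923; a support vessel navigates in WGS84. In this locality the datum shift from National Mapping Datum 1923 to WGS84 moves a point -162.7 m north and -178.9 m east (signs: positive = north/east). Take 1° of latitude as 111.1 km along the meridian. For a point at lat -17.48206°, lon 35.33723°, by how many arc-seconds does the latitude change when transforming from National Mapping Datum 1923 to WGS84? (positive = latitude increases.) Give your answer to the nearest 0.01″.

1° of latitude = 111.1 km, so Δφ = -162.7 / 111100 = -0.0014644° = -5.272″.

Δφ = -5.27″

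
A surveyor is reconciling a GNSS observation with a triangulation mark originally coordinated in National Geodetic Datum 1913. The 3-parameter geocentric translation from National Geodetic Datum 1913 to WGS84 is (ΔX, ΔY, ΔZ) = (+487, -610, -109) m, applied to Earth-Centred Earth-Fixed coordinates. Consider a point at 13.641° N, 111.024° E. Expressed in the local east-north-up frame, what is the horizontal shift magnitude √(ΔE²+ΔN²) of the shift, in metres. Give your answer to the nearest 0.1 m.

At φ = 13.641°, λ = 111.024°: sin φ = 0.235838, cos φ = 0.971792, sin λ = 0.933430, cos λ = -0.358759.
ΔE = −sin λ·ΔX + cos λ·ΔY = −(0.933430)·(487) + (-0.358759)·(-610) = -235.74 m.
ΔN = −sin φ cos λ·ΔX − sin φ sin λ·ΔY + cos φ·ΔZ = −(0.235838)(-0.358759)(487) − (0.235838)(0.933430)(-610) + (0.971792)(-109) = 69.56 m.
Horizontal magnitude = √(ΔE² + ΔN²) = √((-235.74)² + 69.56²) = 245.79 m.

245.8 m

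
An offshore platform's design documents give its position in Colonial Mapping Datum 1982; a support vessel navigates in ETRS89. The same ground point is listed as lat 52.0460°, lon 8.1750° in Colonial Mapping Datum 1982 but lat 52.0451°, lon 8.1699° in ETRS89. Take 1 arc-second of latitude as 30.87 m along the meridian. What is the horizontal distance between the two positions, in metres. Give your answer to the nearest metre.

363 m

Δφ = 52.0451° − 52.0460° = -0.0009°; Δλ = 8.1699° − 8.1750° = -0.0051°.
1° of latitude = 3600 × 30.87 = 111132 m.
ΔN = Δφ × 111132 = -100.0 m; ΔE = Δλ × 111132 × cos(52.0460°) = -0.0051 × 111132 × 0.615029 = -348.6 m.
Distance = √(ΔE² + ΔN²) = √((-348.6)² + (-100.0)²) = 362.6 m.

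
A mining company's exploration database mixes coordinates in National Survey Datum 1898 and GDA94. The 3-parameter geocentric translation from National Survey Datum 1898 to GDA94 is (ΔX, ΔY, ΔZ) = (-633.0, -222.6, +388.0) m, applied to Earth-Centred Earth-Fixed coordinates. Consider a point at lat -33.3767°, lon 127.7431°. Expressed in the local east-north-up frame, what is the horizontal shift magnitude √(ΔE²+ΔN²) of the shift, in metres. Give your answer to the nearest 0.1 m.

At φ = -33.3767°, λ = 127.7431°: sin φ = -0.550141, cos φ = 0.835072, sin λ = 0.790763, cos λ = -0.612122.
ΔE = −sin λ·ΔX + cos λ·ΔY = −(0.790763)·(-633.0) + (-0.612122)·(-222.6) = 636.81 m.
ΔN = −sin φ cos λ·ΔX − sin φ sin λ·ΔY + cos φ·ΔZ = −(-0.550141)(-0.612122)(-633.0) − (-0.550141)(0.790763)(-222.6) + (0.835072)(388.0) = 440.33 m.
Horizontal magnitude = √(ΔE² + ΔN²) = √(636.81² + 440.33²) = 774.22 m.

774.2 m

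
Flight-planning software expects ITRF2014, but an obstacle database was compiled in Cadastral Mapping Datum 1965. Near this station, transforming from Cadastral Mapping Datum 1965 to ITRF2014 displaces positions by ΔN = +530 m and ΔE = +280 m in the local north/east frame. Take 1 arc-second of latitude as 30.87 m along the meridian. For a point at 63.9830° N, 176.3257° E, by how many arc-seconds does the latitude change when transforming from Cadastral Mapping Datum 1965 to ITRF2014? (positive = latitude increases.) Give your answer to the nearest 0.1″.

1″ of latitude = 30.87 m, so Δφ = 530.0 / 30.87 = 17.169″.

Δφ = 17.2″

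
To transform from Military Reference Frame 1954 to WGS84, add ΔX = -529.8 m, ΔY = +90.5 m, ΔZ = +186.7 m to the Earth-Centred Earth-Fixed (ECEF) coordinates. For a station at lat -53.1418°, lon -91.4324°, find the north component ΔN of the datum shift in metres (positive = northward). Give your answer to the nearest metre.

At φ = -53.1418°, λ = -91.4324°: sin φ = -0.800122, cos φ = 0.599837, sin λ = -0.999688, cos λ = -0.024997.
ΔN = −sin φ cos λ·ΔX − sin φ sin λ·ΔY + cos φ·ΔZ = −(-0.800122)(-0.024997)(-529.8) − (-0.800122)(-0.999688)(90.5) + (0.599837)(186.7) = 50.20 m.

ΔN = 50 m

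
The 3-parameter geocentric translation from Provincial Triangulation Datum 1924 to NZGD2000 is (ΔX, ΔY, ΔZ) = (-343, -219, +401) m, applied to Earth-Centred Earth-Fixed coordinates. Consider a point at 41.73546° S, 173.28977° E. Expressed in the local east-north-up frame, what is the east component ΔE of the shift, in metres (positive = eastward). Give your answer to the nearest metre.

ΔE = 258 m

At φ = -41.73546°, λ = 173.28977°: sin φ = -0.665692, cos φ = 0.746226, sin λ = 0.116848, cos λ = -0.993150.
ΔE = −sin λ·ΔX + cos λ·ΔY = −(0.116848)·(-343) + (-0.993150)·(-219) = 257.58 m.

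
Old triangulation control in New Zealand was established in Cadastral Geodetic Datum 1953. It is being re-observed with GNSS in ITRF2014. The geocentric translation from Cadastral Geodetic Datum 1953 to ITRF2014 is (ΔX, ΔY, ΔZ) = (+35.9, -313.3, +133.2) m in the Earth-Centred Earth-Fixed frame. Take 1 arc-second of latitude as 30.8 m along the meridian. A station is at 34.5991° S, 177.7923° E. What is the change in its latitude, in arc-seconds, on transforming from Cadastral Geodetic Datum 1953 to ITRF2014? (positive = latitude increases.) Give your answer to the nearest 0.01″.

sin φ = -0.567831, cos φ = 0.823145, sin λ = 0.038522, cos λ = -0.999258.
North component: ΔN = −sin φ cos λ·ΔX − sin φ sin λ·ΔY + cos φ·ΔZ = −(-0.567831)(-0.999258)(35.9) − (-0.567831)(0.038522)(-313.3) + (0.823145)(133.2) = 82.42 m.
1° of latitude spans 3600 × 30.80 = 110880 m, so Δφ = 82.42 / 110880 × 3600 = 2.676″.

Δφ = 2.68″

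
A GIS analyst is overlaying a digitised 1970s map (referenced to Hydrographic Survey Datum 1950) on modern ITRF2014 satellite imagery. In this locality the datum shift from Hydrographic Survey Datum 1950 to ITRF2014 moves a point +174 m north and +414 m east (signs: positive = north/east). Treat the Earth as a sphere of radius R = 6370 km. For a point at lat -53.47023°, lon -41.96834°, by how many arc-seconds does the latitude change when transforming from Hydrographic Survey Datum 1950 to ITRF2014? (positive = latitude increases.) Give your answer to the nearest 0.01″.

Δφ = 5.63″

On a sphere of radius R, 1 rad of latitude = R, so Δφ = ΔN / R = 174.0 / 6370000 = 2.7316e-05 rad = 5.634″.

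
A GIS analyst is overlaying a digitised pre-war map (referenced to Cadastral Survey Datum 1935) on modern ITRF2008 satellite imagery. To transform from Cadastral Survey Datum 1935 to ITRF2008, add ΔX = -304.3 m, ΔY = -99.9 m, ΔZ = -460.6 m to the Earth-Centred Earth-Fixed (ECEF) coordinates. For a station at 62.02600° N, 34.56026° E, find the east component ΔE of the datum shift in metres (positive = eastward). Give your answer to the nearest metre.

The local east axis at (φ, λ) is (−sin λ, cos λ, 0), so ΔE = −sin(34.56026°)·(-304.3) + cos(34.56026°)·(-99.9) = 90.35 m.

ΔE = 90 m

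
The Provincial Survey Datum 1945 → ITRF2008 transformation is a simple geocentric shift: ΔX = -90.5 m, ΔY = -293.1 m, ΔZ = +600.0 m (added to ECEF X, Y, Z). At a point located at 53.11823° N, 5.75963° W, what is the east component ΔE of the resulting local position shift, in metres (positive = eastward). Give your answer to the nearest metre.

ΔE = -301 m

The local east axis at (φ, λ) is (−sin λ, cos λ, 0), so ΔE = −sin(-5.75963°)·(-90.5) + cos(-5.75963°)·(-293.1) = -300.70 m.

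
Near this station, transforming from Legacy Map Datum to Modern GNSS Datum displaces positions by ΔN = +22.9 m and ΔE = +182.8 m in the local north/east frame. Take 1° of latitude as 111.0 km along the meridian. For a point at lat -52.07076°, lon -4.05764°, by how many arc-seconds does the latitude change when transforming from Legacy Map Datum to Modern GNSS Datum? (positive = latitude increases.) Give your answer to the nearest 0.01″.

1° of latitude = 111.0 km, so Δφ = 22.9 / 111000 = 0.0002063° = 0.743″.

Δφ = 0.74″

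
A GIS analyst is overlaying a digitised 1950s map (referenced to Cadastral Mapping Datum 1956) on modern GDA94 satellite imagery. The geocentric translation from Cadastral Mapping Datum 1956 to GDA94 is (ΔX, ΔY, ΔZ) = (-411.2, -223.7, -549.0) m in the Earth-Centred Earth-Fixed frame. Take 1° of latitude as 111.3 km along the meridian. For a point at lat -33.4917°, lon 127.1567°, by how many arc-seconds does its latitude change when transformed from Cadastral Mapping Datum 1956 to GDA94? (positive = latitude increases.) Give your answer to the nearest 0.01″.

Δφ = -13.56″

sin φ = -0.551816, cos φ = 0.833966, sin λ = 0.796987, cos λ = -0.603997.
North component: ΔN = −sin φ cos λ·ΔX − sin φ sin λ·ΔY + cos φ·ΔZ = −(-0.551816)(-0.603997)(-411.2) − (-0.551816)(0.796987)(-223.7) + (0.833966)(-549.0) = -419.18 m.
1° of latitude spans 111300 m, so Δφ = -419.18 / 111300 × 3600 = -13.558″.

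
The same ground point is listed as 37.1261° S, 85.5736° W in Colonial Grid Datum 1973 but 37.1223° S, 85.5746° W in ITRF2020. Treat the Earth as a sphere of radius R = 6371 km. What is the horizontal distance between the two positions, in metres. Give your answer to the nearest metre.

432 m

Δφ = -37.1223° − -37.1261° = +0.0038°; Δλ = -85.5746° − -85.5736° = -0.0010°.
1° along a meridian = πR/180 = 111195 m.
ΔN = Δφ × 111195 = 422.5 m; ΔE = Δλ × 111195 × cos(-37.1261°) = -0.0010 × 111195 × 0.797309 = -88.7 m.
Distance = √(ΔE² + ΔN²) = √((-88.7)² + 422.5²) = 431.7 m.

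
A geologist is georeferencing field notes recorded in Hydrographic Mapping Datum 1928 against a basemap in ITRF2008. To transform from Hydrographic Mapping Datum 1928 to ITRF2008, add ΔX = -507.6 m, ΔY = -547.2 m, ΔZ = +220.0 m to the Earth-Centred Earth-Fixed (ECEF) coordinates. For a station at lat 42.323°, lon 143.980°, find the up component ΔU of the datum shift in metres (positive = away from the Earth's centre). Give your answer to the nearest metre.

The local up (radial) axis is (cos φ cos λ, cos φ sin λ, sin φ), giving ΔU = 303.547 − 237.919 + 148.128 = 213.76 m.

ΔU = 214 m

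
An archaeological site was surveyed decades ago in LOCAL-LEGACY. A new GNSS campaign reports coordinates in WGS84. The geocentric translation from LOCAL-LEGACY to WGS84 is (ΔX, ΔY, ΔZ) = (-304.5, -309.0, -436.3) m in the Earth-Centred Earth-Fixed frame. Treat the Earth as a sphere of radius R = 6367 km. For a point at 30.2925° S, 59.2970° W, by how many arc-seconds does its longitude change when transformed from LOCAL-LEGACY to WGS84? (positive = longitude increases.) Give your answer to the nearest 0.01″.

sin φ = -0.504415, cos φ = 0.863462, sin λ = -0.859826, cos λ = 0.510588.
East component: ΔE = −sin λ·ΔX + cos λ·ΔY = −(-0.859826)(-304.5) + (0.510588)(-309.0) = -419.59 m.
1° of latitude spans πR/180 = 111125 m; at latitude φ, 1° of longitude spans that × cos φ = 95952.3 m, so Δλ = -419.59 / 95952.3 × 3600 = -15.742″.

Δλ = -15.74″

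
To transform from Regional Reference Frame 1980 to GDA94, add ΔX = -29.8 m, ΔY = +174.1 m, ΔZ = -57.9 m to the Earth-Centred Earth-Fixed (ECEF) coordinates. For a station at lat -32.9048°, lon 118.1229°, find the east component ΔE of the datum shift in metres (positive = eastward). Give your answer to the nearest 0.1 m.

The local east axis at (φ, λ) is (−sin λ, cos λ, 0), so ΔE = −sin(118.1229°)·(-29.8) + cos(118.1229°)·174.1 = -55.78 m.

ΔE = -55.8 m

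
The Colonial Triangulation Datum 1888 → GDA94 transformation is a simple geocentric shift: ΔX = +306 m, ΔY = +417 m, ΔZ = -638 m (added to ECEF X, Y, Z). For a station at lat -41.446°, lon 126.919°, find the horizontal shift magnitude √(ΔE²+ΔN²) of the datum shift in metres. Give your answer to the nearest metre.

At φ = -41.446°, λ = 126.919°: sin φ = -0.661914, cos φ = 0.749580, sin λ = 0.799486, cos λ = -0.600685.
ΔE = −sin λ·ΔX + cos λ·ΔY = −(0.799486)·(306) + (-0.600685)·(417) = -495.13 m.
ΔN = −sin φ cos λ·ΔX − sin φ sin λ·ΔY + cos φ·ΔZ = −(-0.661914)(-0.600685)(306) − (-0.661914)(0.799486)(417) + (0.749580)(-638) = -379.23 m.
Horizontal magnitude = √(ΔE² + ΔN²) = √((-495.13)² + (-379.23)²) = 623.67 m.

624 m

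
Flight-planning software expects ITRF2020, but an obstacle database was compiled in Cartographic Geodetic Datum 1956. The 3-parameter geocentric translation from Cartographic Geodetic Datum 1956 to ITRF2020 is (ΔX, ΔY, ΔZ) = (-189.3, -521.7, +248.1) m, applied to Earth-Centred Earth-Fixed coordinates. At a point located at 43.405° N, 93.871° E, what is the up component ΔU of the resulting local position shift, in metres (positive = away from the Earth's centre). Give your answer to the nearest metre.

The local up (radial) axis is (cos φ cos λ, cos φ sin λ, sin φ), giving ΔU = 9.285 − 378.158 + 170.482 = -198.39 m.

ΔU = -198 m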